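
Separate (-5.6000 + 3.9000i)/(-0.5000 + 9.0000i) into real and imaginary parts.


Multiply by conjugate: (-5.6000 + 3.9000i)(-0.5000 - 9.0000i) / ((-0.5)^2 + 9^2)
Numerator real = -5.6*(-0.5) + 3.9*9 = 37.9
Numerator imag = 3.9*(-0.5) - (-5.6)*9 = 48.45
Denominator = 81.25
Re(z) = 37.9/81.25 = 0.4665
Im(z) = 48.45/81.25 = 0.5963

Re(z) = 0.4665, Im(z) = 0.5963


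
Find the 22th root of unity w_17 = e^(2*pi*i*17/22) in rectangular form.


Angle = 360*17/22 = 278.1818°
a = cos(278.1818°) = 0.1423
b = sin(278.1818°) = -0.9898

0.1423 - 0.9898i


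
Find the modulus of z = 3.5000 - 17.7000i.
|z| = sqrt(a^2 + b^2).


|z| = sqrt(3.5^2 + (-17.7)^2) = sqrt(12.25 + 313.29) = sqrt(325.54) = 18.0427

|z| = 18.0427


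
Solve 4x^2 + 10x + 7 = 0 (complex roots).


disc = 10^2 - 4*4*7 = 100 - 112 = -12
sqrt(|disc|) = sqrt(12) = 3.4641
Real part = -10/(2*4) = -1.2500
Imag part = 3.4641/(2*4) = 0.4330

-1.2500 ± 0.4330i


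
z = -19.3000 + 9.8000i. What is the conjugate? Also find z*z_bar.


z_bar = -19.3000 - 9.8000i
z*z_bar = (-19.3)^2 + 9.8^2 = 372.49 + 96.04 = 468.53

z_bar = -19.3000 - 9.8000i, z*z_bar = 468.53


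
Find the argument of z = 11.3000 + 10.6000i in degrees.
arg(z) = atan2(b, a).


Re = 11.3, Im = 10.6
arg = atan2(10.6, 11.3) = 43.1693 degrees

arg(z) = 43.1693 degrees


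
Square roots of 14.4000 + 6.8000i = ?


|z| = sqrt(207.36+46.24) = 15.9248
sqrt((|z|+a)/2) = sqrt((15.9248+14.4)/2) = sqrt(15.1624) = 3.8939
sqrt((|z|-a)/2) = sqrt((15.9248-14.4)/2) = sqrt(0.7624) = 0.8732

±(3.8939 + 0.8732i) i.e. 3.8939 + 0.8732i and -3.8939 - 0.8732i


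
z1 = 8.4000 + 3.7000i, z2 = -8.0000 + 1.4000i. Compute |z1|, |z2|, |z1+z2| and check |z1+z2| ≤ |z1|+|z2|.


|z1| = sqrt(8.4^2 + 3.7^2) = sqrt(84.25) = 9.1788
|z2| = sqrt((-8)^2 + 1.4^2) = sqrt(65.96) = 8.1216
z1+z2 = 0.4000 + 5.1000i
|z1+z2| = sqrt(26.17) = 5.1157
|z1|+|z2| = 9.1788 + 8.1216 = 17.3004

|z1+z2| = 5.1157 ≤ |z1|+|z2| = 17.3004 (verified)


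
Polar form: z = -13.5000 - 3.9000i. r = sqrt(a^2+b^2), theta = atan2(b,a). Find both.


r = sqrt(182.25+15.21) = sqrt(197.46) = 14.0520
theta = atan2(-3.9, -13.5) = -163.8866 degrees

r = 14.0520, theta = -163.8866 degrees


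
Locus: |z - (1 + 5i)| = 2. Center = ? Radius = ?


|z - z0| = r is a circle with center z0 and radius r.
Center = (1, 5), radius = 2

Circle with center (1, 5) and radius 2


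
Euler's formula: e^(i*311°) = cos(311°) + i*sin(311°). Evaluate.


cos(311°) = 0.6561
sin(311°) = -0.7547

e^(i*311°) = 0.6561 - 0.7547i


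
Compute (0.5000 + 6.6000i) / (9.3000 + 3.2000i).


Conjugate of z2 = 9.3000 - 3.2000i
Numerator: (0.5000 + 6.6000i)(9.3000 - 3.2000i) = 25.7700 + 59.7800i
Denominator: 9.3^2 + 3.2^2 = 96.73
Result = (25.7700 + 59.7800i)/96.73

0.2664 + 0.6180i


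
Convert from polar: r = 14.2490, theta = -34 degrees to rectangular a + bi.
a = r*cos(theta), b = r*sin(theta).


a = 14.2490*cos(-34°) = 14.2490*0.82904 = 11.8130
b = 14.2490*sin(-34°) = 14.2490*(-0.55919) = -7.9679

11.8130 - 7.9679i


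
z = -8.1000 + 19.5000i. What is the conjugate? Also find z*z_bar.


z_bar = -8.1000 - 19.5000i
z*z_bar = (-8.1)^2 + 19.5^2 = 65.61 + 380.25 = 445.86

z_bar = -8.1000 - 19.5000i, z*z_bar = 445.86


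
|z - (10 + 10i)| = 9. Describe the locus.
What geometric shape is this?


|z - z0| = r is a circle with center z0 and radius r.
Center = (10, 10), radius = 9

Circle with center (10, 10) and radius 9


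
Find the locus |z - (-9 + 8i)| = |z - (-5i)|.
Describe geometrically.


Equal distances means the locus is the perpendicular bisector of z1 and z2.
Midpoint = ((-9+0)/2, (8+(-5))/2) = (-4.5000, 1.5000)

Perpendicular bisector through (-4.5000, 1.5000)


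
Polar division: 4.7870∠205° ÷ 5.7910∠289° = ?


r = 4.7870 / 5.7910 = 0.8266
theta = 205° - 289° = -84° = 276° (mod 360)

0.8266 cis(276°)


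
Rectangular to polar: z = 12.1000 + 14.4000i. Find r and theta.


r = sqrt(146.41+207.36) = sqrt(353.77) = 18.8088
theta = atan2(14.4, 12.1) = 49.9604 degrees

r = 18.8088, theta = 49.9604 degrees


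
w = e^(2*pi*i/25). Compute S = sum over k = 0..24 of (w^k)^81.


The roots are w_k = w^k with w = e^(2*pi*i/25), and (w^k)^81 = (w^81)^k.
So S = 1 + u + u^2 + ... + u^(24) with u = w^81.
81 = 3*25 + 6, so 81 is not a multiple of 25: u = (w^25)^3 * w^6 = w^6 ≠ 1 (w is a primitive 25th root), while u^25 = (w^25)^81 = 1.
Geometric series: S = (1 - u^25)/(1 - u) = (1 - 1)/(1 - u) = 0

S = 0


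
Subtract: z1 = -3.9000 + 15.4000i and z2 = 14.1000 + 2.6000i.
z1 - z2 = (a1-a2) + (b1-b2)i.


Real: -3.9 - 14.1 = -18
Imag: 15.4 - 2.6 = 12.8

-18.0000 + 12.8000i


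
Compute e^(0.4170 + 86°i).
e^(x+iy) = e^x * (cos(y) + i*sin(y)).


e^0.4170 = 1.5174
cos(86°) = 0.069756
sin(86°) = 0.99756
Real = 1.5174*0.069756 = 0.1058
Imag = 1.5174*0.99756 = 1.5137

0.1058 + 1.5137i


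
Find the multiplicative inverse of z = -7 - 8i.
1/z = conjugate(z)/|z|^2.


|z|^2 = 49+64 = 113
1/z = (-7 + 8i)/113

1/z = -0.0619 + 0.0708i


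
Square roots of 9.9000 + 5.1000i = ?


|z| = sqrt(98.01+26.01) = 11.1364
sqrt((|z|+a)/2) = sqrt((11.1364+9.9)/2) = sqrt(10.5182) = 3.2432
sqrt((|z|-a)/2) = sqrt((11.1364-9.9)/2) = sqrt(0.6182) = 0.7863

±(3.2432 + 0.7863i) i.e. 3.2432 + 0.7863i and -3.2432 - 0.7863i


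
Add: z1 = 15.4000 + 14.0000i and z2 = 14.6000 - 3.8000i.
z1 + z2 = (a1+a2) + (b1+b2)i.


Real: 15.4 + 14.6 = 30
Imag: 14 - 3.8 = 10.2

30.0000 + 10.2000i


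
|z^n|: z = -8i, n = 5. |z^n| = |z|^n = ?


|z| = sqrt(0+64) = sqrt(64) = 8
|z^5| = |z|^5 = 8^5 = 32768

|z^5| = 32768


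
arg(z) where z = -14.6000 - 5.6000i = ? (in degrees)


Re = -14.6, Im = -5.6
arg = atan2(-5.6, -14.6) = -159.0151 degrees

arg(z) = -159.0151 degrees


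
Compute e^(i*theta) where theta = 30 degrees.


cos(30°) = 0.8660
sin(30°) = 0.5000

e^(i*30°) = 0.8660 + 0.5000i


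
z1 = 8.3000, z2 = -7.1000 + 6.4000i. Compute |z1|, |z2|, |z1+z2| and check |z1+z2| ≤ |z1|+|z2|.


|z1| = sqrt(8.3^2 + 0^2) = sqrt(68.89) = 8.3000
|z2| = sqrt((-7.1)^2 + 6.4^2) = sqrt(91.37) = 9.5588
z1+z2 = 1.2000 + 6.4000i
|z1+z2| = sqrt(42.4) = 6.5115
|z1|+|z2| = 8.3000 + 9.5588 = 17.8588

|z1+z2| = 6.5115 ≤ |z1|+|z2| = 17.8588 (verified)


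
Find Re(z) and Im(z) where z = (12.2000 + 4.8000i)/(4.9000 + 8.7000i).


Multiply by conjugate: (12.2000 + 4.8000i)(4.9000 - 8.7000i) / (4.9^2 + 8.7^2)
Numerator real = 12.2*4.9 + 4.8*8.7 = 101.54
Numerator imag = 4.8*4.9 - 12.2*8.7 = -82.62
Denominator = 99.7
Re(z) = 101.54/99.7 = 1.0185
Im(z) = -82.62/99.7 = -0.8287

Re(z) = 1.0185, Im(z) = -0.8287


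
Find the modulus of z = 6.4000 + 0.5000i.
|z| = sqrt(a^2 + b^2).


|z| = sqrt(6.4^2 + 0.5^2) = sqrt(40.96 + 0.25) = sqrt(41.21) = 6.4195

|z| = 6.4195


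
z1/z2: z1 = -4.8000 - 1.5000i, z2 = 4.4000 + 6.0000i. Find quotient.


Conjugate of z2 = 4.4000 - 6.0000i
Numerator: (-4.8000 - 1.5000i)(4.4000 - 6.0000i) = -30.1200 + 22.2000i
Denominator: 4.4^2 + 6^2 = 55.36
Result = (-30.1200 + 22.2000i)/55.36

-0.5441 + 0.4010i


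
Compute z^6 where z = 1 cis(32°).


r^6 = 1^6 = 1
n*theta = 6*32° = 192° = 192° (mod 360)
a = 1*cos(192°) = -0.9781
b = 1*sin(192°) = -0.2079

1 cis(192°) = -0.9781 - 0.2079i


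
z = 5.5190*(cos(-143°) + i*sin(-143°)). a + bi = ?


a = 5.5190*cos(-143°) = 5.5190*(-0.79864) = -4.4077
b = 5.5190*sin(-143°) = 5.5190*(-0.60182) = -3.3214

-4.4077 - 3.3214i


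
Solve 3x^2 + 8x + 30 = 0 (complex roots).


disc = 8^2 - 4*3*30 = 64 - 360 = -296
sqrt(|disc|) = sqrt(296) = 17.2047
Real part = -8/(2*3) = -1.3333
Imag part = 17.2047/(2*3) = 2.8674

-1.3333 ± 2.8674i


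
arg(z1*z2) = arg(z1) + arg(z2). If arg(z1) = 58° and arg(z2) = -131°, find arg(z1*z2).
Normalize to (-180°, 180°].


arg(z1*z2) = 58° - 131° = -73°
Normalized to (-180°, 180°]: -73°

-73°


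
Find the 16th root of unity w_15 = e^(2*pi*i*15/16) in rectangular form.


Angle = 360*15/16 = 337.5°
a = cos(337.5°) = 0.9239
b = sin(337.5°) = -0.3827

0.9239 - 0.3827i


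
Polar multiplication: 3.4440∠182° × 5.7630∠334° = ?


r = 3.4440 * 5.7630 = 19.8478
theta = 182° + 334° = 516° = 156° (mod 360)

19.8478 cis(156°)


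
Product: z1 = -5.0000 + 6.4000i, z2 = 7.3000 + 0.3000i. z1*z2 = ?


Real = -5*7.3 - 6.4*0.3 = -36.5 - 1.92 = -38.42
Imag = -5*0.3 + 7.3*6.4 = -1.5 + 46.72 = 45.22

-38.4200 + 45.2200i


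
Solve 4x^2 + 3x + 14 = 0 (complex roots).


disc = 3^2 - 4*4*14 = 9 - 224 = -215
sqrt(|disc|) = sqrt(215) = 14.6629
Real part = -3/(2*4) = -0.3750
Imag part = 14.6629/(2*4) = 1.8329

-0.3750 ± 1.8329i


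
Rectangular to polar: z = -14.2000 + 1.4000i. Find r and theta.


r = sqrt(201.64+1.96) = sqrt(203.6) = 14.2688
theta = atan2(1.4, -14.2) = 174.3693 degrees

r = 14.2688, theta = 174.3693 degrees


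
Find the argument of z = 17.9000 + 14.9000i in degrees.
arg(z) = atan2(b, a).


Re = 17.9, Im = 14.9
arg = atan2(14.9, 17.9) = 39.7741 degrees

arg(z) = 39.7741 degrees


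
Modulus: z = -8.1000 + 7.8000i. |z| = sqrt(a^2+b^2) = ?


|z| = sqrt((-8.1)^2 + 7.8^2) = sqrt(65.61 + 60.84) = sqrt(126.45) = 11.2450

|z| = 11.2450


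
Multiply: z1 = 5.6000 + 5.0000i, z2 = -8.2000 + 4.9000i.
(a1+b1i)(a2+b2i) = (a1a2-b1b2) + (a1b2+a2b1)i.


Real = 5.6*(-8.2) - 5*4.9 = -45.92 - 24.5 = -70.42
Imag = 5.6*4.9 - (8.2)*5 = 27.44 - (41) = -13.56

-70.4200 - 13.5600i


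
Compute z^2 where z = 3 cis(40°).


r^2 = 3^2 = 9
n*theta = 2*40° = 80° = 80° (mod 360)
a = 9*cos(80°) = 1.5628
b = 9*sin(80°) = 8.8633

9 cis(80°) = 1.5628 + 8.8633i


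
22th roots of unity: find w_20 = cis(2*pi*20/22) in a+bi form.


Angle = 360*20/22 = 327.2727°
a = cos(327.2727°) = 0.8413
b = sin(327.2727°) = -0.5406

0.8413 - 0.5406i


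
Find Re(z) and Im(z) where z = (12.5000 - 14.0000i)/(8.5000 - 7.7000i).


Multiply by conjugate: (12.5000 - 14.0000i)(8.5000 + 7.7000i) / (8.5^2 + (-7.7)^2)
Numerator real = 12.5*8.5 - (14)*(-7.7) = 214.05
Numerator imag = -14*8.5 - 12.5*(-7.7) = -22.75
Denominator = 131.54
Re(z) = 214.05/131.54 = 1.6273
Im(z) = -22.75/131.54 = -0.1730

Re(z) = 1.6273, Im(z) = -0.1730


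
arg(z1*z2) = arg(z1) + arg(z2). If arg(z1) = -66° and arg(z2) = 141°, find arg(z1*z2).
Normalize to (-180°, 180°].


arg(z1*z2) = -66° + 141° = 75°
Normalized to (-180°, 180°]: 75°

75°


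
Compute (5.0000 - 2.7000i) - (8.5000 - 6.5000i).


Real: 5 - 8.5 = -3.5
Imag: -2.7 + 6.5 = 3.8

-3.5000 + 3.8000i


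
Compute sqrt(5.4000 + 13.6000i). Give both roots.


|z| = sqrt(29.16+184.96) = 14.6328
sqrt((|z|+a)/2) = sqrt((14.6328+5.4)/2) = sqrt(10.0164) = 3.1649
sqrt((|z|-a)/2) = sqrt((14.6328-5.4)/2) = sqrt(4.6164) = 2.1486

±(3.1649 + 2.1486i) i.e. 3.1649 + 2.1486i and -3.1649 - 2.1486i


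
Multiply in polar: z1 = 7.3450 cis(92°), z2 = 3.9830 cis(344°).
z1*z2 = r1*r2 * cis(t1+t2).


r = 7.3450 * 3.9830 = 29.2551
theta = 92° + 344° = 436° = 76° (mod 360)

29.2551 cis(76°)


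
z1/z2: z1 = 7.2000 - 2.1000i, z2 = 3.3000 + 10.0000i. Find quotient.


Conjugate of z2 = 3.3000 - 10.0000i
Numerator: (7.2000 - 2.1000i)(3.3000 - 10.0000i) = 2.7600 - 78.9300i
Denominator: 3.3^2 + 10^2 = 110.89
Result = (2.7600 - 78.9300i)/110.89

0.0249 - 0.7118i


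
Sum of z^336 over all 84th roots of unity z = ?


The roots are w_k = w^k with w = e^(2*pi*i/84), and (w^k)^336 = (w^336)^k.
So S = 1 + u + u^2 + ... + u^(83) with u = w^336.
336 = 4*84 + 0, so 336 is a multiple of 84 and u = (w^84)^4 = 1.
Every one of the 84 terms equals 1: S = 84

S = 84


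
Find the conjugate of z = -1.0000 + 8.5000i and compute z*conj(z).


z_bar = -1.0000 - 8.5000i
z*z_bar = (-1)^2 + 8.5^2 = 1 + 72.25 = 73.25

z_bar = -1.0000 - 8.5000i, z*z_bar = 73.25


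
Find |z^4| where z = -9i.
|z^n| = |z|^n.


|z| = sqrt(0+81) = sqrt(81) = 9
|z^4| = |z|^4 = 9^4 = 6561

|z^4| = 6561


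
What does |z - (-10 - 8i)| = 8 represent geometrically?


|z - z0| = r is a circle with center z0 and radius r.
Center = (-10, -8), radius = 8

Circle with center (-10, -8) and radius 8


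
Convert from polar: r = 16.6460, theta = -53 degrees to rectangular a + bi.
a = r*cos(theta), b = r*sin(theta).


a = 16.6460*cos(-53°) = 16.6460*0.601815 = 10.0178
b = 16.6460*sin(-53°) = 16.6460*(-0.798636) = -13.2941

10.0178 - 13.2941i


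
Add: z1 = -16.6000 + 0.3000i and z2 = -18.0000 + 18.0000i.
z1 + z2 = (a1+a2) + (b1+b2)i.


Real: -16.6 - 18 = -34.6
Imag: 0.3 + 18 = 18.3

-34.6000 + 18.3000i


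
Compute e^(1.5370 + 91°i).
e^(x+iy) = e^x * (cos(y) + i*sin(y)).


e^1.5370 = 4.6506
cos(91°) = -0.01745
sin(91°) = 0.99985
Real = 4.6506*(-0.01745) = -0.0812
Imag = 4.6506*0.99985 = 4.6499

-0.0812 + 4.6499i


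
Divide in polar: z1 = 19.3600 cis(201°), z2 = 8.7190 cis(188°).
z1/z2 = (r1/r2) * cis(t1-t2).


r = 19.3600 / 8.7190 = 2.2204
theta = 201° - 188° = 13° = 13° (mod 360)

2.2204 cis(13°)


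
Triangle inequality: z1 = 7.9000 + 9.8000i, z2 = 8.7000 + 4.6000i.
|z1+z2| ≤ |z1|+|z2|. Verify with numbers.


|z1| = sqrt(7.9^2 + 9.8^2) = sqrt(158.45) = 12.5877
|z2| = sqrt(8.7^2 + 4.6^2) = sqrt(96.85) = 9.8412
z1+z2 = 16.6000 + 14.4000i
|z1+z2| = sqrt(482.92) = 21.9754
|z1|+|z2| = 12.5877 + 9.8412 = 22.4289

|z1+z2| = 21.9754 ≤ |z1|+|z2| = 22.4289 (verified)


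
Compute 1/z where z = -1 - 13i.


|z|^2 = 1+169 = 170
1/z = (-1 + 13i)/170

1/z = -0.0059 + 0.0765i


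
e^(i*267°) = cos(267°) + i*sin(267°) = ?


cos(267°) = -0.0523
sin(267°) = -0.9986

e^(i*267°) = -0.0523 - 0.9986i


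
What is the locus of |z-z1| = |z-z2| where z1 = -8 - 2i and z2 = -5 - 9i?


Equal distances means the locus is the perpendicular bisector of z1 and z2.
Midpoint = ((-8+(-5))/2, (-2+(-9))/2) = (-6.5000, -5.5000)

Perpendicular bisector through (-6.5000, -5.5000)


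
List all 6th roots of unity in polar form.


The 6th roots of unity are cis(360k/6°) for k=0..5
Angle step = 360/6 = 60°
Primitive root: cis(60°)
Primitive root = 0.5000 + 0.8660i

6 roots at angles: 0°, 60°, 120°, 180°, 240°, 300°


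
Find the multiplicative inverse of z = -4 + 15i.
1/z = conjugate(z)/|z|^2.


|z|^2 = 16+225 = 241
1/z = (-4 - 15i)/241

1/z = -0.0166 - 0.0622i


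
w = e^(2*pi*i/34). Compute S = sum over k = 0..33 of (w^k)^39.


The roots are w_k = w^k with w = e^(2*pi*i/34), and (w^k)^39 = (w^39)^k.
So S = 1 + u + u^2 + ... + u^(33) with u = w^39.
39 = 1*34 + 5, so 39 is not a multiple of 34: u = (w^34)^1 * w^5 = w^5 ≠ 1 (w is a primitive 34th root), while u^34 = (w^34)^39 = 1.
Geometric series: S = (1 - u^34)/(1 - u) = (1 - 1)/(1 - u) = 0

S = 0


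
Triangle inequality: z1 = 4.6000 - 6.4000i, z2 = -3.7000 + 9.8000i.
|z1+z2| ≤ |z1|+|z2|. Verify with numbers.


|z1| = sqrt(4.6^2 + (-6.4)^2) = sqrt(62.12) = 7.8816
|z2| = sqrt((-3.7)^2 + 9.8^2) = sqrt(109.73) = 10.4752
z1+z2 = 0.9000 + 3.4000i
|z1+z2| = sqrt(12.37) = 3.5171
|z1|+|z2| = 7.8816 + 10.4752 = 18.3568

|z1+z2| = 3.5171 ≤ |z1|+|z2| = 18.3568 (verified)


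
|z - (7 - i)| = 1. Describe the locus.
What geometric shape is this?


|z - z0| = r is a circle with center z0 and radius r.
Center = (7, -1), radius = 1

Circle with center (7, -1) and radius 1


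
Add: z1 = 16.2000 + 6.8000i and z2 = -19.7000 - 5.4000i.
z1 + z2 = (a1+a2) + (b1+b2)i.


Real: 16.2 - 19.7 = -3.5
Imag: 6.8 - 5.4 = 1.4

-3.5000 + 1.4000i


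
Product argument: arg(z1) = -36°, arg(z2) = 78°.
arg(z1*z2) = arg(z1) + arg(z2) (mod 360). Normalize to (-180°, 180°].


arg(z1*z2) = -36° + 78° = 42°
Normalized to (-180°, 180°]: 42°

42°


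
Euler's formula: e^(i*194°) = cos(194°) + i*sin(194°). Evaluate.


cos(194°) = -0.9703
sin(194°) = -0.2419

e^(i*194°) = -0.9703 - 0.2419i


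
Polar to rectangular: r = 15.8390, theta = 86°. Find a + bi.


a = 15.8390*cos(86°) = 15.8390*0.06976 = 1.1049
b = 15.8390*sin(86°) = 15.8390*0.99756 = 15.8004

1.1049 + 15.8004i


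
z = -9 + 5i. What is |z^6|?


|z| = sqrt(81+25) = sqrt(106) = 10.2956
|z^6| = |z|^6 = (sqrt(106))^6 = 106^3 = 1191016

|z^6| = 1191016


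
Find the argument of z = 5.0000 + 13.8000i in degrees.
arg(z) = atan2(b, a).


Re = 5, Im = 13.8
arg = atan2(13.8, 5) = 70.0836 degrees

arg(z) = 70.0836 degrees


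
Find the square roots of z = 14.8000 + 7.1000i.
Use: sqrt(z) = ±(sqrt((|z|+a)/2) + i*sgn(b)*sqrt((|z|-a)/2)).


|z| = sqrt(219.04+50.41) = 16.4149
sqrt((|z|+a)/2) = sqrt((16.4149+14.8)/2) = sqrt(15.6075) = 3.9506
sqrt((|z|-a)/2) = sqrt((16.4149-14.8)/2) = sqrt(0.8075) = 0.8986

±(3.9506 + 0.8986i) i.e. 3.9506 + 0.8986i and -3.9506 - 0.8986i


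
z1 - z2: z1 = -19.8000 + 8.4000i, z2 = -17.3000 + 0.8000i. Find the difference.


Real: -19.8 + 17.3 = -2.5
Imag: 8.4 - 0.8 = 7.6

-2.5000 + 7.6000i


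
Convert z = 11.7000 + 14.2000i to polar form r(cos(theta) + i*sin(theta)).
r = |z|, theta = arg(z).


r = sqrt(136.89+201.64) = sqrt(338.53) = 18.3992
theta = atan2(14.2, 11.7) = 50.5134 degrees

r = 18.3992, theta = 50.5134 degrees


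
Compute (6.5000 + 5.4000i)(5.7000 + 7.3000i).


Real = 6.5*5.7 - 5.4*7.3 = 37.05 - 39.42 = -2.37
Imag = 6.5*7.3 + 5.7*5.4 = 47.45 + 30.78 = 78.23

-2.3700 + 78.2300i


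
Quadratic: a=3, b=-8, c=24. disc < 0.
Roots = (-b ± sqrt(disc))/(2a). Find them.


disc = (-8)^2 - 4*3*24 = 64 - 288 = -224
sqrt(|disc|) = sqrt(224) = 14.9666
Real part = 8/(2*3) = 1.3333
Imag part = 14.9666/(2*3) = 2.4944

1.3333 ± 2.4944i


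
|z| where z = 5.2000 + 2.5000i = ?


|z| = sqrt(5.2^2 + 2.5^2) = sqrt(27.04 + 6.25) = sqrt(33.29) = 5.7697

|z| = 5.7697


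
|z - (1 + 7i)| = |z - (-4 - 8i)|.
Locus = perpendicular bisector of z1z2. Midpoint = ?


Equal distances means the locus is the perpendicular bisector of z1 and z2.
Midpoint = ((1+(-4))/2, (7+(-8))/2) = (-1.5000, -0.5000)

Perpendicular bisector through (-1.5000, -0.5000)


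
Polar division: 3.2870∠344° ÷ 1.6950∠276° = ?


r = 3.2870 / 1.6950 = 1.9392
theta = 344° - 276° = 68° = 68° (mod 360)

1.9392 cis(68°)


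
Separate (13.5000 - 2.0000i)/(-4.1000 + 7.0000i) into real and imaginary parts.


Multiply by conjugate: (13.5000 - 2.0000i)(-4.1000 - 7.0000i) / ((-4.1)^2 + 7^2)
Numerator real = 13.5*(-4.1) - (2)*7 = -69.35
Numerator imag = -2*(-4.1) - 13.5*7 = -86.3
Denominator = 65.81
Re(z) = -69.35/65.81 = -1.0538
Im(z) = -86.3/65.81 = -1.3114

Re(z) = -1.0538, Im(z) = -1.3114


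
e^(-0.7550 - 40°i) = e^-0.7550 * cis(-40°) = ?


e^-0.7550 = 0.4700
cos(-40°) = 0.766
sin(-40°) = -0.6428
Real = 0.4700*0.766 = 0.3600
Imag = 0.4700*(-0.6428) = -0.3021

0.3600 - 0.3021i


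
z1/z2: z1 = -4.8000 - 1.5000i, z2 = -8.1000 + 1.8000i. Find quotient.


Conjugate of z2 = -8.1000 - 1.8000i
Numerator: (-4.8000 - 1.5000i)(-8.1000 - 1.8000i) = 36.1800 + 20.7900i
Denominator: (-8.1)^2 + 1.8^2 = 68.85
Result = (36.1800 + 20.7900i)/68.85

0.5255 + 0.3020i


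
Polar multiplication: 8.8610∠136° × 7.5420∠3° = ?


r = 8.8610 * 7.5420 = 66.8297
theta = 136° + 3° = 139° = 139° (mod 360)

66.8297 cis(139°)


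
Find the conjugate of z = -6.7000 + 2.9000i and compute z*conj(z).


z_bar = -6.7000 - 2.9000i
z*z_bar = (-6.7)^2 + 2.9^2 = 44.89 + 8.41 = 53.3

z_bar = -6.7000 - 2.9000i, z*z_bar = 53.3


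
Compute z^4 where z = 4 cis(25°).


r^4 = 4^4 = 256
n*theta = 4*25° = 100° = 100° (mod 360)
a = 256*cos(100°) = -44.4539
b = 256*sin(100°) = 252.1108

256 cis(100°) = -44.4539 + 252.1108i


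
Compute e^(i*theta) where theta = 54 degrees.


cos(54°) = 0.5878
sin(54°) = 0.8090

e^(i*54°) = 0.5878 + 0.8090i


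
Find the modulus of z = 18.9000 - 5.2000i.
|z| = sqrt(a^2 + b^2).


|z| = sqrt(18.9^2 + (-5.2)^2) = sqrt(357.21 + 27.04) = sqrt(384.25) = 19.6023

|z| = 19.6023


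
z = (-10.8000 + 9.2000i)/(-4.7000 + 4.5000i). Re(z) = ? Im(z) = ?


Multiply by conjugate: (-10.8000 + 9.2000i)(-4.7000 - 4.5000i) / ((-4.7)^2 + 4.5^2)
Numerator real = -10.8*(-4.7) + 9.2*4.5 = 92.16
Numerator imag = 9.2*(-4.7) - (-10.8)*4.5 = 5.36
Denominator = 42.34
Re(z) = 92.16/42.34 = 2.1767
Im(z) = 5.36/42.34 = 0.1266

Re(z) = 2.1767, Im(z) = 0.1266


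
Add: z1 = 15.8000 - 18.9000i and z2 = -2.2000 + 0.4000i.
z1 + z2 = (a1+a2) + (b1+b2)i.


Real: 15.8 - 2.2 = 13.6
Imag: -18.9 + 0.4 = -18.5

13.6000 - 18.5000i


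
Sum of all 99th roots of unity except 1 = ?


With w = e^(2*pi*i/99), all 99 of the 99th roots of unity w^0 = 1, w, ..., w^(98) sum to 0: 1 + w + ... + w^(98) = (1 - w^99)/(1 - w) = 0 since w^99 = 1, w ≠ 1.
Removing the root 1: w + w^2 + ... + w^(98) = 0 - 1 = -1

Sum = -1


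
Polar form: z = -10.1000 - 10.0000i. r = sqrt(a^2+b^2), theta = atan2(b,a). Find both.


r = sqrt(102.01+100) = sqrt(202.01) = 14.2130
theta = atan2(-10, -10.1) = -135.2851 degrees

r = 14.2130, theta = -135.2851 degrees


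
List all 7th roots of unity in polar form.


The 7th roots of unity are cis(360k/7°) for k=0..6
Angle step = 360/7 = 51.4286°
Primitive root: cis(51.4286°)
Primitive root = 0.6235 + 0.7818i

7 roots at angles: 0°, 51.4286°, 102.8571°, 154.2857°, 205.7143°, 257.1429°, 308.5714°


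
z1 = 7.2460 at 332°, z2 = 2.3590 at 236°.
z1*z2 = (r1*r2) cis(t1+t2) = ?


r = 7.2460 * 2.3590 = 17.0933
theta = 332° + 236° = 568° = 208° (mod 360)

17.0933 cis(208°)


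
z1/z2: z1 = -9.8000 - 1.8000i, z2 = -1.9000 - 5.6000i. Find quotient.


Conjugate of z2 = -1.9000 + 5.6000i
Numerator: (-9.8000 - 1.8000i)(-1.9000 + 5.6000i) = 28.7000 - 51.4600i
Denominator: (-1.9)^2 + (-5.6)^2 = 34.97
Result = (28.7000 - 51.4600i)/34.97

0.8207 - 1.4715i


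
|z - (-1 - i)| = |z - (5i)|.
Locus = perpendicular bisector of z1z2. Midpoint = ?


Equal distances means the locus is the perpendicular bisector of z1 and z2.
Midpoint = ((-1+0)/2, (-1+5)/2) = (-0.5000, 2.0000)

Perpendicular bisector through (-0.5000, 2.0000)


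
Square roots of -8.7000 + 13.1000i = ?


|z| = sqrt(75.69+171.61) = 15.7258
sqrt((|z|+a)/2) = sqrt((15.7258+(-8.7))/2) = sqrt(3.5129) = 1.8743
sqrt((|z|-a)/2) = sqrt((15.7258-(-8.7))/2) = sqrt(12.2129) = 3.4947

±(1.8743 + 3.4947i) i.e. 1.8743 + 3.4947i and -1.8743 - 3.4947i


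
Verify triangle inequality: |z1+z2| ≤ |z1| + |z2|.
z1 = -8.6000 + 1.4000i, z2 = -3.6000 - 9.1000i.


|z1| = sqrt((-8.6)^2 + 1.4^2) = sqrt(75.92) = 8.7132
|z2| = sqrt((-3.6)^2 + (-9.1)^2) = sqrt(95.77) = 9.7862
z1+z2 = -12.2000 - 7.7000i
|z1+z2| = sqrt(208.13) = 14.4267
|z1|+|z2| = 8.7132 + 9.7862 = 18.4994

|z1+z2| = 14.4267 ≤ |z1|+|z2| = 18.4994 (verified)


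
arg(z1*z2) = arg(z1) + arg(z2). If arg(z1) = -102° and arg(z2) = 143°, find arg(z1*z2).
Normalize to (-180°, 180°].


arg(z1*z2) = -102° + 143° = 41°
Normalized to (-180°, 180°]: 41°

41°


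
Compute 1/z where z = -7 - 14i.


|z|^2 = 49+196 = 245
1/z = (-7 + 14i)/245

1/z = -0.0286 + 0.0571i


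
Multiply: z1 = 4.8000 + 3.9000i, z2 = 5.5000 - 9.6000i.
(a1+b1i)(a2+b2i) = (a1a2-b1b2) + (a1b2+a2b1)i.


Real = 4.8*5.5 - 3.9*(-9.6) = 26.4 - (-37.44) = 63.84
Imag = 4.8*(-9.6) + 5.5*3.9 = -46.08 + 21.45 = -24.63

63.8400 - 24.6300i


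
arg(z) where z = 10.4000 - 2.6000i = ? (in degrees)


Re = 10.4, Im = -2.6
arg = atan2(-2.6, 10.4) = -14.0362 degrees

arg(z) = -14.0362 degrees


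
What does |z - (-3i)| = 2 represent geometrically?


|z - z0| = r is a circle with center z0 and radius r.
Center = (0, -3), radius = 2

Circle with center (0, -3) and radius 2


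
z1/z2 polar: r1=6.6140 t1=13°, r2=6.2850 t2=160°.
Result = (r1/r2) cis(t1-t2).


r = 6.6140 / 6.2850 = 1.0523
theta = 13° - 160° = -147° = 213° (mod 360)

1.0523 cis(213°)


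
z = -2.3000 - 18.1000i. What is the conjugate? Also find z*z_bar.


z_bar = -2.3000 + 18.1000i
z*z_bar = (-2.3)^2 + (-18.1)^2 = 5.29 + 327.61 = 332.9

z_bar = -2.3000 + 18.1000i, z*z_bar = 332.9


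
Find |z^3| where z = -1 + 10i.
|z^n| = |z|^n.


|z| = sqrt(1+100) = sqrt(101) = 10.0499
|z^3| = |z|^3 = (sqrt(101))^3 = 101*sqrt(101)

|z^3| = 101*sqrt(101) ≈ 1015.0374


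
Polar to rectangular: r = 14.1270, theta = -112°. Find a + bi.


a = 14.1270*cos(-112°) = 14.1270*(-0.37461) = -5.2921
b = 14.1270*sin(-112°) = 14.1270*(-0.92718) = -13.0983

-5.2921 - 13.0983i


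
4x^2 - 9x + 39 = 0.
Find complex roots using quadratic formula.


disc = (-9)^2 - 4*4*39 = 81 - 624 = -543
sqrt(|disc|) = sqrt(543) = 23.3024
Real part = 9/(2*4) = 1.1250
Imag part = 23.3024/(2*4) = 2.9128

1.1250 ± 2.9128i


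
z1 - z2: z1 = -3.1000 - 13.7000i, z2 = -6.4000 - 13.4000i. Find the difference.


Real: -3.1 + 6.4 = 3.3
Imag: -13.7 + 13.4 = -0.3

3.3000 - 0.3000i


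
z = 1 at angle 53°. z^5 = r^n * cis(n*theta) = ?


r^5 = 1^5 = 1
n*theta = 5*53° = 265° = 265° (mod 360)
a = 1*cos(265°) = -0.0872
b = 1*sin(265°) = -0.9962

1 cis(265°) = -0.0872 - 0.9962i


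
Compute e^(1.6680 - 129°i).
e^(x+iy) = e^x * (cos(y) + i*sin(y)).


e^1.6680 = 5.3016
cos(-129°) = -0.62932
sin(-129°) = -0.77715
Real = 5.3016*(-0.62932) = -3.3364
Imag = 5.3016*(-0.77715) = -4.1201

-3.3364 - 4.1201i


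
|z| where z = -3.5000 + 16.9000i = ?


|z| = sqrt((-3.5)^2 + 16.9^2) = sqrt(12.25 + 285.61) = sqrt(297.86) = 17.2586

|z| = 17.2586


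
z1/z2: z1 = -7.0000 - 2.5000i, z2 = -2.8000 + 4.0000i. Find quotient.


Conjugate of z2 = -2.8000 - 4.0000i
Numerator: (-7.0000 - 2.5000i)(-2.8000 - 4.0000i) = 9.6000 + 35.0000i
Denominator: (-2.8)^2 + 4^2 = 23.84
Result = (9.6000 + 35.0000i)/23.84

0.4027 + 1.4681i


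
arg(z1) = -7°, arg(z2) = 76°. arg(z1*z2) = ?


arg(z1*z2) = -7° + 76° = 69°
Normalized to (-180°, 180°]: 69°

69°


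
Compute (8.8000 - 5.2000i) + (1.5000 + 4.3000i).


Real: 8.8 + 1.5 = 10.3
Imag: -5.2 + 4.3 = -0.9

10.3000 - 0.9000i


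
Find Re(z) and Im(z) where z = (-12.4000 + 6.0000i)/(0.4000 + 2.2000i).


Multiply by conjugate: (-12.4000 + 6.0000i)(0.4000 - 2.2000i) / (0.4^2 + 2.2^2)
Numerator real = -12.4*0.4 + 6*2.2 = 8.24
Numerator imag = 6*0.4 - (-12.4)*2.2 = 29.68
Denominator = 5
Re(z) = 8.24/5 = 1.6480
Im(z) = 29.68/5 = 5.9360

Re(z) = 1.6480, Im(z) = 5.9360


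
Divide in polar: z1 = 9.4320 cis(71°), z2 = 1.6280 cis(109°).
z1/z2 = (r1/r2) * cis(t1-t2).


r = 9.4320 / 1.6280 = 5.7936
theta = 71° - 109° = -38° = 322° (mod 360)

5.7936 cis(322°)


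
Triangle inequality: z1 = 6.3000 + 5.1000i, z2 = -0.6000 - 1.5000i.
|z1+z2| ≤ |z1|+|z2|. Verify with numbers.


|z1| = sqrt(6.3^2 + 5.1^2) = sqrt(65.7) = 8.1056
|z2| = sqrt((-0.6)^2 + (-1.5)^2) = sqrt(2.61) = 1.6155
z1+z2 = 5.7000 + 3.6000i
|z1+z2| = sqrt(45.45) = 6.7417
|z1|+|z2| = 8.1056 + 1.6155 = 9.7211

|z1+z2| = 6.7417 ≤ |z1|+|z2| = 9.7211 (verified)


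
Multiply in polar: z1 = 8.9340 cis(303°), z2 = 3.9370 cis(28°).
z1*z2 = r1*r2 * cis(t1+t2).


r = 8.9340 * 3.9370 = 35.1732
theta = 303° + 28° = 331° = 331° (mod 360)

35.1732 cis(331°)


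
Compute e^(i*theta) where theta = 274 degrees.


cos(274°) = 0.0698
sin(274°) = -0.9976

e^(i*274°) = 0.0698 - 0.9976i


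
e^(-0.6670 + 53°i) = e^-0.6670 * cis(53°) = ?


e^-0.6670 = 0.5132
cos(53°) = 0.60182
sin(53°) = 0.79864
Real = 0.5132*0.60182 = 0.3089
Imag = 0.5132*0.79864 = 0.4099

0.3089 + 0.4099i


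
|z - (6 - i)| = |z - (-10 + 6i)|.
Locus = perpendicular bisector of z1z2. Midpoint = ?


Equal distances means the locus is the perpendicular bisector of z1 and z2.
Midpoint = ((6+(-10))/2, (-1+6)/2) = (-2.0000, 2.5000)

Perpendicular bisector through (-2.0000, 2.5000)


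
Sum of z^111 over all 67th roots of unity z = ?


The roots are w_k = w^k with w = e^(2*pi*i/67), and (w^k)^111 = (w^111)^k.
So S = 1 + u + u^2 + ... + u^(66) with u = w^111.
111 = 1*67 + 44, so 111 is not a multiple of 67: u = (w^67)^1 * w^44 = w^44 ≠ 1 (w is a primitive 67th root), while u^67 = (w^67)^111 = 1.
Geometric series: S = (1 - u^67)/(1 - u) = (1 - 1)/(1 - u) = 0

S = 0


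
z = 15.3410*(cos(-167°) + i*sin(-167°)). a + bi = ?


a = 15.3410*cos(-167°) = 15.3410*(-0.97437) = -14.9478
b = 15.3410*sin(-167°) = 15.3410*(-0.22495) = -3.4510

-14.9478 - 3.4510i


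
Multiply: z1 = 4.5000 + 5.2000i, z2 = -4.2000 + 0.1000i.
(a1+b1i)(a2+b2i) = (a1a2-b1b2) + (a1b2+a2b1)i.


Real = 4.5*(-4.2) - 5.2*0.1 = -18.9 - 0.52 = -19.42
Imag = 4.5*0.1 - (4.2)*5.2 = 0.45 - (21.84) = -21.39

-19.4200 - 21.3900i


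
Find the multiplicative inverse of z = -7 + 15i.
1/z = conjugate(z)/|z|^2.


|z|^2 = 49+225 = 274
1/z = (-7 - 15i)/274

1/z = -0.0255 - 0.0547i


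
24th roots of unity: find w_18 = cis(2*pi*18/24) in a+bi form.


Angle = 360*18/24 = 270°
a = cos(270°) = 0
b = sin(270°) = -1.0000

0 - 1.0000i


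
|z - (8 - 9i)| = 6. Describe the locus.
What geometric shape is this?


|z - z0| = r is a circle with center z0 and radius r.
Center = (8, -9), radius = 6

Circle with center (8, -9) and radius 6


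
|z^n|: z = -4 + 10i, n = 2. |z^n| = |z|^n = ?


|z| = sqrt(16+100) = sqrt(116) = 10.7703
|z^2| = |z|^2 = (sqrt(116))^2 = 116

|z^2| = 116


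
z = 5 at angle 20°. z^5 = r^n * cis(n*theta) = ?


r^5 = 5^5 = 3125
n*theta = 5*20° = 100° = 100° (mod 360)
a = 3125*cos(100°) = -542.6506
b = 3125*sin(100°) = 3077.5242

3125 cis(100°) = -542.6506 + 3077.5242i


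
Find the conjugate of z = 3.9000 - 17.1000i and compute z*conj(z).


z_bar = 3.9000 + 17.1000i
z*z_bar = 3.9^2 + (-17.1)^2 = 15.21 + 292.41 = 307.62

z_bar = 3.9000 + 17.1000i, z*z_bar = 307.62


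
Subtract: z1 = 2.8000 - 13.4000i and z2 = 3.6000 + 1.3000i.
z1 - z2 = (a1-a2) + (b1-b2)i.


Real: 2.8 - 3.6 = -0.8
Imag: -13.4 - 1.3 = -14.7

-0.8000 - 14.7000i


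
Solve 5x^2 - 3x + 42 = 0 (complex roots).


disc = (-3)^2 - 4*5*42 = 9 - 840 = -831
sqrt(|disc|) = sqrt(831) = 28.8271
Real part = 3/(2*5) = 0.3000
Imag part = 28.8271/(2*5) = 2.8827

0.3000 ± 2.8827i


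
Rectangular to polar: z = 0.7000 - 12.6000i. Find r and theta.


r = sqrt(0.49+158.76) = sqrt(159.25) = 12.6194
theta = atan2(-12.6, 0.7) = -86.8202 degrees

r = 12.6194, theta = -86.8202 degrees


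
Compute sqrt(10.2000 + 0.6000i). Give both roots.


|z| = sqrt(104.04+0.36) = 10.2176
sqrt((|z|+a)/2) = sqrt((10.2176+10.2)/2) = sqrt(10.2088) = 3.1951
sqrt((|z|-a)/2) = sqrt((10.2176-10.2)/2) = sqrt(0.0088) = 0.0939

±(3.1951 + 0.0939i) i.e. 3.1951 + 0.0939i and -3.1951 - 0.0939i


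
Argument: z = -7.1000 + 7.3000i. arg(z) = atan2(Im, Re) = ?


Re = -7.1, Im = 7.3
arg = atan2(7.3, -7.1) = 134.2043 degrees

arg(z) = 134.2043 degrees


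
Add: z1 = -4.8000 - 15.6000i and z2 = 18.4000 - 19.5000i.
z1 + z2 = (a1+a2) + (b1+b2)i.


Real: -4.8 + 18.4 = 13.6
Imag: -15.6 - 19.5 = -35.1

13.6000 - 35.1000i


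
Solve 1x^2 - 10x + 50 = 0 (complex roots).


disc = (-10)^2 - 4*1*50 = 100 - 200 = -100
sqrt(|disc|) = sqrt(100) = 10.0000
Real part = 10/(2*1) = 5.0000
Imag part = 10.0000/(2*1) = 5.0000

5.0000 ± 5.0000i


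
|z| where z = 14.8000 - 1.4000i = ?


|z| = sqrt(14.8^2 + (-1.4)^2) = sqrt(219.04 + 1.96) = sqrt(221) = 14.8661

|z| = 14.8661


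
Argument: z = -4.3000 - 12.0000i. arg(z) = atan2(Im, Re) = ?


Re = -4.3, Im = -12
arg = atan2(-12, -4.3) = -109.7143 degrees

arg(z) = -109.7143 degrees


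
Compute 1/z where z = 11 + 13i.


|z|^2 = 121+169 = 290
1/z = (11 - 13i)/290

1/z = 0.0379 - 0.0448i


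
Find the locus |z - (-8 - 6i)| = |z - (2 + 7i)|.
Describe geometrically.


Equal distances means the locus is the perpendicular bisector of z1 and z2.
Midpoint = ((-8+2)/2, (-6+7)/2) = (-3.0000, 0.5000)

Perpendicular bisector through (-3.0000, 0.5000)


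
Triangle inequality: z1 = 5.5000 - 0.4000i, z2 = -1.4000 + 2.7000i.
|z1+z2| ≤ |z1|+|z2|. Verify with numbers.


|z1| = sqrt(5.5^2 + (-0.4)^2) = sqrt(30.41) = 5.5145
|z2| = sqrt((-1.4)^2 + 2.7^2) = sqrt(9.25) = 3.0414
z1+z2 = 4.1000 + 2.3000i
|z1+z2| = sqrt(22.1) = 4.7011
|z1|+|z2| = 5.5145 + 3.0414 = 8.5559

|z1+z2| = 4.7011 ≤ |z1|+|z2| = 8.5559 (verified)


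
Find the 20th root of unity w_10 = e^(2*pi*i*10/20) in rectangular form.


Angle = 360*10/20 = 180°
a = cos(180°) = -1.0000
b = sin(180°) = 0

-1.0000 + 0i


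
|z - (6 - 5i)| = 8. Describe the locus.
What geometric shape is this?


|z - z0| = r is a circle with center z0 and radius r.
Center = (6, -5), radius = 8

Circle with center (6, -5) and radius 8


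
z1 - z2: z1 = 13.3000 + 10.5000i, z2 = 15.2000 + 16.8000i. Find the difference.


Real: 13.3 - 15.2 = -1.9
Imag: 10.5 - 16.8 = -6.3

-1.9000 - 6.3000i


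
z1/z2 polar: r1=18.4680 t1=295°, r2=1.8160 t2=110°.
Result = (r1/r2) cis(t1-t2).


r = 18.4680 / 1.8160 = 10.1696
theta = 295° - 110° = 185° = 185° (mod 360)

10.1696 cis(185°)


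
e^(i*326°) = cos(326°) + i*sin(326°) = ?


cos(326°) = 0.8290
sin(326°) = -0.5592

e^(i*326°) = 0.8290 - 0.5592i


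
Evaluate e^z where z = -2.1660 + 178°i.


e^-2.1660 = 0.11464
cos(178°) = -0.9994
sin(178°) = 0.0349
Real = 0.11464*(-0.9994) = -0.1146
Imag = 0.11464*0.0349 = 0.0040

-0.1146 + 0.0040i


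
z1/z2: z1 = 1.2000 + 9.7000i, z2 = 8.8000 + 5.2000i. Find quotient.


Conjugate of z2 = 8.8000 - 5.2000i
Numerator: (1.2000 + 9.7000i)(8.8000 - 5.2000i) = 61.0000 + 79.1200i
Denominator: 8.8^2 + 5.2^2 = 104.48
Result = (61.0000 + 79.1200i)/104.48

0.5838 + 0.7573i


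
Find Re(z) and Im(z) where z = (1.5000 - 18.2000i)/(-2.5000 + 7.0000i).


Multiply by conjugate: (1.5000 - 18.2000i)(-2.5000 - 7.0000i) / ((-2.5)^2 + 7^2)
Numerator real = 1.5*(-2.5) - (18.2)*7 = -131.15
Numerator imag = -18.2*(-2.5) - 1.5*7 = 35
Denominator = 55.25
Re(z) = -131.15/55.25 = -2.3738
Im(z) = 35/55.25 = 0.6335

Re(z) = -2.3738, Im(z) = 0.6335


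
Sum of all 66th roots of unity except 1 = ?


With w = e^(2*pi*i/66), all 66 of the 66th roots of unity w^0 = 1, w, ..., w^(65) sum to 0: 1 + w + ... + w^(65) = (1 - w^66)/(1 - w) = 0 since w^66 = 1, w ≠ 1.
Removing the root 1: w + w^2 + ... + w^(65) = 0 - 1 = -1

Sum = -1


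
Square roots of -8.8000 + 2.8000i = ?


|z| = sqrt(77.44+7.84) = 9.2347
sqrt((|z|+a)/2) = sqrt((9.2347+(-8.8))/2) = sqrt(0.2174) = 0.4662
sqrt((|z|-a)/2) = sqrt((9.2347-(-8.8))/2) = sqrt(9.0174) = 3.0029

±(0.4662 + 3.0029i) i.e. 0.4662 + 3.0029i and -0.4662 - 3.0029i


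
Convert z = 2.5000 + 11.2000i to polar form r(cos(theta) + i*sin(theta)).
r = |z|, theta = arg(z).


r = sqrt(6.25+125.44) = sqrt(131.69) = 11.4756
theta = atan2(11.2, 2.5) = 77.4170 degrees

r = 11.4756, theta = 77.4170 degrees


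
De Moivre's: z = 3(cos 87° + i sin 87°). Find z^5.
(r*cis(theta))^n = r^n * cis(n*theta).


r^5 = 3^5 = 243
n*theta = 5*87° = 435° = 75° (mod 360)
a = 243*cos(75°) = 62.8930
b = 243*sin(75°) = 234.7200

243 cis(75°) = 62.8930 + 234.7200i


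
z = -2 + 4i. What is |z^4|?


|z| = sqrt(4+16) = sqrt(20) = 4.4721
|z^4| = |z|^4 = (sqrt(20))^4 = 20^2 = 400

|z^4| = 400


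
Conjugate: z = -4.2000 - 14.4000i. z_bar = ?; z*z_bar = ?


z_bar = -4.2000 + 14.4000i
z*z_bar = (-4.2)^2 + (-14.4)^2 = 17.64 + 207.36 = 225

z_bar = -4.2000 + 14.4000i, z*z_bar = 225


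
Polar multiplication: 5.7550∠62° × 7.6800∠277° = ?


r = 5.7550 * 7.6800 = 44.1984
theta = 62° + 277° = 339° = 339° (mod 360)

44.1984 cis(339°)


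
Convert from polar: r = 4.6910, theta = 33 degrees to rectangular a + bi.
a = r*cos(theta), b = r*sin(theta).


a = 4.6910*cos(33°) = 4.6910*0.83867 = 3.9342
b = 4.6910*sin(33°) = 4.6910*0.54464 = 2.5549

3.9342 + 2.5549i


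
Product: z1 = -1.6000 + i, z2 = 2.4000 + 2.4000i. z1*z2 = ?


Real = -1.6*2.4 - 1*2.4 = -3.84 - 2.4 = -6.24
Imag = -1.6*2.4 + 2.4*1 = -3.84 + 2.4 = -1.44

-6.2400 - 1.4400i


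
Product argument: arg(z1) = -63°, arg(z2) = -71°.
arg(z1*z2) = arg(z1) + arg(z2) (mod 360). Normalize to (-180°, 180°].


arg(z1*z2) = -63° - 71° = -134°
Normalized to (-180°, 180°]: -134°

-134°


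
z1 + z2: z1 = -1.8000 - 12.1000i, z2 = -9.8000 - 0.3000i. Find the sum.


Real: -1.8 - 9.8 = -11.6
Imag: -12.1 - 0.3 = -12.4

-11.6000 - 12.4000i


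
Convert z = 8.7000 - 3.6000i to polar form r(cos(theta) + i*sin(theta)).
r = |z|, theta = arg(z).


r = sqrt(75.69+12.96) = sqrt(88.65) = 9.4154
theta = atan2(-3.6, 8.7) = -22.4794 degrees

r = 9.4154, theta = -22.4794 degrees


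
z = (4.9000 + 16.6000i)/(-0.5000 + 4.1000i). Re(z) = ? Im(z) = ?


Multiply by conjugate: (4.9000 + 16.6000i)(-0.5000 - 4.1000i) / ((-0.5)^2 + 4.1^2)
Numerator real = 4.9*(-0.5) + 16.6*4.1 = 65.61
Numerator imag = 16.6*(-0.5) - 4.9*4.1 = -28.39
Denominator = 17.06
Re(z) = 65.61/17.06 = 3.8458
Im(z) = -28.39/17.06 = -1.6641

Re(z) = 3.8458, Im(z) = -1.6641


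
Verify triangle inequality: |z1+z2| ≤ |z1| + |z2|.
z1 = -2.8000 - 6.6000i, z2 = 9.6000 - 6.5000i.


|z1| = sqrt((-2.8)^2 + (-6.6)^2) = sqrt(51.4) = 7.1694
|z2| = sqrt(9.6^2 + (-6.5)^2) = sqrt(134.41) = 11.5935
z1+z2 = 6.8000 - 13.1000i
|z1+z2| = sqrt(217.85) = 14.7597
|z1|+|z2| = 7.1694 + 11.5935 = 18.7629

|z1+z2| = 14.7597 ≤ |z1|+|z2| = 18.7629 (verified)


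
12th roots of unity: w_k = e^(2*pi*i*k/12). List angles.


The 12th roots of unity are cis(360k/12°) for k=0..11
Angle step = 360/12 = 30°
Primitive root: cis(30°)
Primitive root = 0.8660 + 0.5000i

12 roots at angles: 0°, 30°, 60°, 90°, 120°, 150°, 180°, 210°, 240°, 270°, 300°, 330°


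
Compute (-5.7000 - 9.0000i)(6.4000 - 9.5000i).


Real = -5.7*6.4 - (-9)*(-9.5) = -36.48 - 85.5 = -121.98
Imag = -5.7*(-9.5) + 6.4*(-9) = 54.15 - (57.6) = -3.45

-121.9800 - 3.4500i


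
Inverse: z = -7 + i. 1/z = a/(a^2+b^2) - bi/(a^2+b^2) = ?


|z|^2 = 49+1 = 50
1/z = (-7 - 1i)/50

1/z = -0.1400 - 0.0200i


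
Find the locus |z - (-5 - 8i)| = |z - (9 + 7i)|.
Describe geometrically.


Equal distances means the locus is the perpendicular bisector of z1 and z2.
Midpoint = ((-5+9)/2, (-8+7)/2) = (2.0000, -0.5000)

Perpendicular bisector through (2.0000, -0.5000)


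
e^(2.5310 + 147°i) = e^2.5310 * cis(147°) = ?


e^2.5310 = 12.5661
cos(147°) = -0.83867
sin(147°) = 0.54464
Real = 12.5661*(-0.83867) = -10.5388
Imag = 12.5661*0.54464 = 6.8440

-10.5388 + 6.8440i


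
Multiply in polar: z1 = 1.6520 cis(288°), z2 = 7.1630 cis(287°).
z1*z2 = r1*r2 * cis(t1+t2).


r = 1.6520 * 7.1630 = 11.8333
theta = 288° + 287° = 575° = 215° (mod 360)

11.8333 cis(215°)


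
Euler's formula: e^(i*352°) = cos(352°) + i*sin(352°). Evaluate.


cos(352°) = 0.9903
sin(352°) = -0.1392

e^(i*352°) = 0.9903 - 0.1392i


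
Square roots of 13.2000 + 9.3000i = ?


|z| = sqrt(174.24+86.49) = 16.1471
sqrt((|z|+a)/2) = sqrt((16.1471+13.2)/2) = sqrt(14.6736) = 3.8306
sqrt((|z|-a)/2) = sqrt((16.1471-13.2)/2) = sqrt(1.4736) = 1.2139

±(3.8306 + 1.2139i) i.e. 3.8306 + 1.2139i and -3.8306 - 1.2139i


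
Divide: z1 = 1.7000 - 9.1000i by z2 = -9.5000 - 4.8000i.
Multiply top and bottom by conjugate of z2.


Conjugate of z2 = -9.5000 + 4.8000i
Numerator: (1.7000 - 9.1000i)(-9.5000 + 4.8000i) = 27.5300 + 94.6100i
Denominator: (-9.5)^2 + (-4.8)^2 = 113.29
Result = (27.5300 + 94.6100i)/113.29

0.2430 + 0.8351i


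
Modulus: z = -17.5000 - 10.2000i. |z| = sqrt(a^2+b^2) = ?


|z| = sqrt((-17.5)^2 + (-10.2)^2) = sqrt(306.25 + 104.04) = sqrt(410.29) = 20.2556

|z| = 20.2556


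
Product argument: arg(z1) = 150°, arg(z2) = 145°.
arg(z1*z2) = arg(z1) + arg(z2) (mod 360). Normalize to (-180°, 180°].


arg(z1*z2) = 150° + 145° = 295°
Normalized to (-180°, 180°]: -65°

-65°


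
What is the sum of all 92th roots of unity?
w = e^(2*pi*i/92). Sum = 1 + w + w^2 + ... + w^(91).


The sum of all 92th roots of unity is 0.
Geometric series: (1 - w^92)/(1 - w) = (1-1)/(1-w) = 0 since w^92 = 1, w ≠ 1.
Alternatively: coefficient of z^91 in z^92 - 1 is 0.

0
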